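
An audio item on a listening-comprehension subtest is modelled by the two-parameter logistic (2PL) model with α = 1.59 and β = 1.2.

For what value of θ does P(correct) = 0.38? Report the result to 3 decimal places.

0.892

P(θ) = 1 / (1 + exp(−α(θ − β)))
logit = ln(0.3800/0.6200) = -0.4895
θ = β + logit/(α) = 1.2 + (-0.4895)/1.5900 = 0.8921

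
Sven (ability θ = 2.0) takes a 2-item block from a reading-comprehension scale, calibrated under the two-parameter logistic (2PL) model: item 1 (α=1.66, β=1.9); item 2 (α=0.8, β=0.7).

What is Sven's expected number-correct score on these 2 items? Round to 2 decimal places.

1.28

P(θ) = 1 / (1 + exp(−α(θ − β)))
P_1 = 1/(1+e^{-0.1660}) = 0.5414
P_2 = 1/(1+e^{-1.0400}) = 0.7389
E[score] = 0.5414 + 0.7389 = 1.2803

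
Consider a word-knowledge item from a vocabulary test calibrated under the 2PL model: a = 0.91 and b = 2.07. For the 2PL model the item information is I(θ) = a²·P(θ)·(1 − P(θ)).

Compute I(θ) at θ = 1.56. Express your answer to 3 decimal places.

P = 1/(1+e^{0.4641}) = 0.3860
P(1−P) = 0.3860 × 0.6140 = 0.2370
I = a² × P(1−P) = 0.91² × 0.2370 = 0.19627

0.196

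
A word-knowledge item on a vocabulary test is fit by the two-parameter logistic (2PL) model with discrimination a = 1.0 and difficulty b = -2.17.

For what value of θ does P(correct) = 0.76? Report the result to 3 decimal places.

P(θ) = 1 / (1 + exp(−a(θ − b)))
logit = ln(0.7600/0.2400) = 1.1527
θ = b + logit/(a) = -2.17 + 1.1527/1.0000 = -1.0173

-1.017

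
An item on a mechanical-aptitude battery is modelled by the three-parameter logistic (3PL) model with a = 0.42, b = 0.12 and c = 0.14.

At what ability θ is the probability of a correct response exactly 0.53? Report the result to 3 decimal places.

-0.324

P(θ) = c + (1 − c) · 1 / (1 + exp(−a(θ − b)))
Remove guessing floor: (0.53 − 0.14)/(1 − 0.14) = 0.4535
logit = ln(0.4535/0.5465) = -0.1866
θ = b + logit/(a) = 0.12 + (-0.1866)/0.4200 = -0.3243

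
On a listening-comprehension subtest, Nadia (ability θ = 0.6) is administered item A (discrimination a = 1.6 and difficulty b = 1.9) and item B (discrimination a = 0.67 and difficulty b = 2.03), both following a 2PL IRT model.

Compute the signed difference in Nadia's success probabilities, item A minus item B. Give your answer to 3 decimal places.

-0.166

P(θ) = 1 / (1 + exp(−a(θ − b)))
P_A = 0.1111
P_B = 0.2773
P_A − P_B = -0.1662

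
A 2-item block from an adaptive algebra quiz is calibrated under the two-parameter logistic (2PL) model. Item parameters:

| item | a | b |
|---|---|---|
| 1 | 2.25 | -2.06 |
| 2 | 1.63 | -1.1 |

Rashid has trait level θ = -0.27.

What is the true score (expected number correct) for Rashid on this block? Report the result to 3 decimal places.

P(θ) = 1 / (1 + exp(−a(θ − b)))
P_1 = 1/(1+e^{-4.0275}) = 0.9825
P_2 = 1/(1+e^{-1.3529}) = 0.7946
E[score] = 0.9825 + 0.7946 = 1.7771

1.777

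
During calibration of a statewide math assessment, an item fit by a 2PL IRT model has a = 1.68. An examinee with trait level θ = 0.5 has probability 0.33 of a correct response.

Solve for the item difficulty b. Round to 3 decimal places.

P(θ) = 1 / (1 + exp(−a(θ − b)))
logit(0.33) = ln(0.33/0.67) = -0.7082
b = θ − logit/(a) = 0.5 − (-0.7082)/1.6800 = 0.9215

0.922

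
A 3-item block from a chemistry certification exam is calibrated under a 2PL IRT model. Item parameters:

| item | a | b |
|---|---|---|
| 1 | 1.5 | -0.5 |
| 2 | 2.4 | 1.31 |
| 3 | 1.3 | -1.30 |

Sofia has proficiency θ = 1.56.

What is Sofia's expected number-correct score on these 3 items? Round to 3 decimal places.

2.578

P(θ) = 1 / (1 + exp(−a(θ − b)))
P_1 = 1/(1+e^{-3.0900}) = 0.9565
P_2 = 1/(1+e^{-0.6000}) = 0.6457
P_3 = 1/(1+e^{-3.7180}) = 0.9763
E[score] = 0.9565 + 0.6457 + 0.9763 = 2.5784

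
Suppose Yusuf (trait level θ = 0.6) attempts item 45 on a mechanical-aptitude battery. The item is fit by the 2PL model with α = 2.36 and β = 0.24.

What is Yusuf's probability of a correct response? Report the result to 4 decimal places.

0.7005

P(θ) = 1 / (1 + exp(−α(θ − β)))
Exponent: 2.36 × (0.6 − 0.24) = 0.8496
1/(1 + e^{-0.8496}) = 0.7005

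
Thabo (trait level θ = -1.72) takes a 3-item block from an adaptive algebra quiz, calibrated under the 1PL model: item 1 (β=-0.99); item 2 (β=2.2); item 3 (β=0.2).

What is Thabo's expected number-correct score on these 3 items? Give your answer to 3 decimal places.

0.473

P(θ) = 1 / (1 + exp(−(θ − β)))
P_1 = 1/(1+e^{0.7300}) = 0.3252
P_2 = 1/(1+e^{3.9200}) = 0.0195
P_3 = 1/(1+e^{1.9200}) = 0.1279
E[score] = 0.3252 + 0.0195 + 0.1279 = 0.4725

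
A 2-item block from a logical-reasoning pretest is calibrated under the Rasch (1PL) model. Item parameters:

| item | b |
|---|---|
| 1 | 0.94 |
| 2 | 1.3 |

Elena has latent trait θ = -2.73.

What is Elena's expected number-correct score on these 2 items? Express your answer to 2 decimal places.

0.04

P(θ) = 1 / (1 + exp(−(θ − b)))
P_1 = 1/(1+e^{3.6700}) = 0.0248
P_2 = 1/(1+e^{4.0300}) = 0.0175
E[score] = 0.0248 + 0.0175 = 0.0423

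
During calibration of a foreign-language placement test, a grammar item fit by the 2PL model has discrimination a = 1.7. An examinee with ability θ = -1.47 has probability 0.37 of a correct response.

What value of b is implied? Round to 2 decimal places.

P(θ) = 1 / (1 + exp(−a(θ − b)))
logit(0.37) = ln(0.37/0.63) = -0.5322
b = θ − logit/(a) = -1.47 − (-0.5322)/1.7000 = -1.1569

-1.16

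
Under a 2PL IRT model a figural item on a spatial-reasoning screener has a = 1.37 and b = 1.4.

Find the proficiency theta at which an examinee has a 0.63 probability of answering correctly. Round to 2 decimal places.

1.79

P(theta) = 1 / (1 + exp(−a(theta − b)))
logit = ln(0.6300/0.3700) = 0.5322
theta = b + logit/(a) = 1.4 + 0.5322/1.3700 = 1.7885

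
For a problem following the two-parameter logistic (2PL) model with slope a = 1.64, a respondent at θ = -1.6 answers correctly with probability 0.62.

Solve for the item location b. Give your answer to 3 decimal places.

P(θ) = 1 / (1 + exp(−a(θ − b)))
logit(0.62) = ln(0.62/0.38) = 0.4895
b = θ − logit/(a) = -1.6 − 0.4895/1.6400 = -1.8985

-1.899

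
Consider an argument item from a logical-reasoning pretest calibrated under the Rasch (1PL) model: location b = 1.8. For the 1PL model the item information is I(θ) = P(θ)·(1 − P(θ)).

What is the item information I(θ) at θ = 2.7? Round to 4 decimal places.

0.2055

P = 1/(1+e^{-0.9000}) = 0.7109
P(1−P) = 0.7109 × 0.2891 = 0.2055
I = P(1−P) = 0.20550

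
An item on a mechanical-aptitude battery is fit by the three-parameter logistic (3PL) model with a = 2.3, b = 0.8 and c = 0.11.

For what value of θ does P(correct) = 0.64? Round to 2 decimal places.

0.97

P(θ) = c + (1 − c) · 1 / (1 + exp(−a(θ − b)))
Remove guessing floor: (0.64 − 0.11)/(1 − 0.11) = 0.5955
logit = ln(0.5955/0.4045) = 0.3868
θ = b + logit/(a) = 0.8 + 0.3868/2.3000 = 0.9682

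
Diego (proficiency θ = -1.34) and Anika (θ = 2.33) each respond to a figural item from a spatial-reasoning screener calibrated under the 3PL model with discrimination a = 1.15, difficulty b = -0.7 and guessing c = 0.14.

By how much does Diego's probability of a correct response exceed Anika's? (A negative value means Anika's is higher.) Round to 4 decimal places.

P(θ) = c + (1 − c) · 1 / (1 + exp(−a(θ − b)))
P(Diego) = 0.4185  [exponent -0.7360]
P(Anika) = 0.9744  [exponent 3.4845]
Difference = 0.4185 − 0.9744 = -0.5559

-0.5559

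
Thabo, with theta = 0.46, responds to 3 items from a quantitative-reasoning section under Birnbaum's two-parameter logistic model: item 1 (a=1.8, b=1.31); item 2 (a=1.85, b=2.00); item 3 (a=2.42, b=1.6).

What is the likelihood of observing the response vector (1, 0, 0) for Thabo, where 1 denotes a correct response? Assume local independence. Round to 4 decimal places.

P(theta) = 1 / (1 + exp(−a(theta − b)))
P_1 = 1/(1+e^{1.5300}) = 0.1780
P_2 = 1/(1+e^{2.8490}) = 0.0547
P_3 = 1/(1+e^{2.7588}) = 0.0596
L = P_1 × (1−P_2) × (1−P_3) = 0.1780 × 0.9453 × 0.9404 = 0.15823

0.1582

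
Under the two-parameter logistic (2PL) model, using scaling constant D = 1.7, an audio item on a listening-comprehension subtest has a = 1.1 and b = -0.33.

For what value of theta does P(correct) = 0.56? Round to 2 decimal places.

-0.20

P(theta) = 1 / (1 + exp(−D·a(theta − b)))
logit = ln(0.5600/0.4400) = 0.2412
theta = b + logit/(1.7·a) = -0.33 + 0.2412/1.8700 = -0.2010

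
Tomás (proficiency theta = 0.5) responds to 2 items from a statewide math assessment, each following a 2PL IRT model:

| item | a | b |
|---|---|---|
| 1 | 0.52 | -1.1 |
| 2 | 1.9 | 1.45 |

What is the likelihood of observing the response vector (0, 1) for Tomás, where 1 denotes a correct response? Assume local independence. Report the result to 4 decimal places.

0.0428

P(theta) = 1 / (1 + exp(−a(theta − b)))
P_1 = 1/(1+e^{-0.8320}) = 0.6968
P_2 = 1/(1+e^{1.8050}) = 0.1412
L = (1−P_1) × P_2 = 0.3032 × 0.1412 = 0.04283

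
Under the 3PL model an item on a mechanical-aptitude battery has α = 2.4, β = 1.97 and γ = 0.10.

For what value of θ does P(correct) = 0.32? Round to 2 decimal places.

P(θ) = γ + (1 − γ) · 1 / (1 + exp(−α(θ − β)))
Remove guessing floor: (0.32 − 0.10)/(1 − 0.10) = 0.2444
logit = ln(0.2444/0.7556) = -1.1285
θ = β + logit/(α) = 1.97 + (-1.1285)/2.4000 = 1.4998

1.50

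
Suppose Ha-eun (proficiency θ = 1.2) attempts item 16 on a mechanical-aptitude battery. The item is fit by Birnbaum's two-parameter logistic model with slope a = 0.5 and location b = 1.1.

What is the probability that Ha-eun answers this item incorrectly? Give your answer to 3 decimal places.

0.488

P(θ) = 1 / (1 + exp(−a(θ − b)))
Exponent: 0.5 × (1.2 − 1.1) = 0.0500
1/(1 + e^{-0.0500}) = 0.5125
P(incorrect) = 1 − 0.5125 = 0.4875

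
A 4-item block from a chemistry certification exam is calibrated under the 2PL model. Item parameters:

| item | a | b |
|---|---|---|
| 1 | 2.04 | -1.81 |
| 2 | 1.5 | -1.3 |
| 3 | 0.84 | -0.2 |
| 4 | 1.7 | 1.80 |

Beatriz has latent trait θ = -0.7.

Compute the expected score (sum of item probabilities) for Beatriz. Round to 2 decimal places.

P(θ) = 1 / (1 + exp(−a(θ − b)))
P_1 = 1/(1+e^{-2.2644}) = 0.9059
P_2 = 1/(1+e^{-0.9000}) = 0.7109
P_3 = 1/(1+e^{0.4200}) = 0.3965
P_4 = 1/(1+e^{4.2500}) = 0.0141
E[score] = 0.9059 + 0.7109 + 0.3965 + 0.0141 = 2.0274

2.03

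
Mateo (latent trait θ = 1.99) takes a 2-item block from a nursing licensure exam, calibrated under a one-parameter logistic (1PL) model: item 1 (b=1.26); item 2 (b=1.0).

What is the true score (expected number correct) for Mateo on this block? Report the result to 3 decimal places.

P(θ) = 1 / (1 + exp(−(θ − b)))
P_1 = 1/(1+e^{-0.7300}) = 0.6748
P_2 = 1/(1+e^{-0.9900}) = 0.7291
E[score] = 0.6748 + 0.7291 = 1.4039

1.404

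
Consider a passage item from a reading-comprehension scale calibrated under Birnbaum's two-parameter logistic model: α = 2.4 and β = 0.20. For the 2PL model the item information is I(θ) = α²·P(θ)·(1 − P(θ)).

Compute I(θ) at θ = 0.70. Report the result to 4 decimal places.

1.0247

P = 1/(1+e^{-1.2000}) = 0.7685
P(1−P) = 0.7685 × 0.2315 = 0.1779
I = α² × P(1−P) = 2.4² × 0.1779 = 1.02467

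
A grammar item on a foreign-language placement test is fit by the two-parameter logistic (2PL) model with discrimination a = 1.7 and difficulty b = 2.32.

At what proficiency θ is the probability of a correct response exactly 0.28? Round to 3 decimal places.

P(θ) = 1 / (1 + exp(−a(θ − b)))
logit = ln(0.2800/0.7200) = -0.9445
θ = b + logit/(a) = 2.32 + (-0.9445)/1.7000 = 1.7644

1.764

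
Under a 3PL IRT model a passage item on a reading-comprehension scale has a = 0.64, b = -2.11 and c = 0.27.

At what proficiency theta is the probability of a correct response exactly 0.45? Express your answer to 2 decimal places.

P(theta) = c + (1 − c) · 1 / (1 + exp(−a(theta − b)))
Remove guessing floor: (0.45 − 0.27)/(1 − 0.27) = 0.2466
logit = ln(0.2466/0.7534) = -1.1170
theta = b + logit/(a) = -2.11 + (-1.1170)/0.6400 = -3.8553

-3.86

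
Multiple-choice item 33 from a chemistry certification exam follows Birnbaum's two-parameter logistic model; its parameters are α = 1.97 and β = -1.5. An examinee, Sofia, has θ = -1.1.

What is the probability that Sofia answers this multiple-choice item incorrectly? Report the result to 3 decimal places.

P(θ) = 1 / (1 + exp(−α(θ − β)))
Exponent: 1.97 × (-1.1 − (-1.5)) = 0.7880
1/(1 + e^{-0.7880}) = 0.6874
P(incorrect) = 1 − 0.6874 = 0.3126

0.313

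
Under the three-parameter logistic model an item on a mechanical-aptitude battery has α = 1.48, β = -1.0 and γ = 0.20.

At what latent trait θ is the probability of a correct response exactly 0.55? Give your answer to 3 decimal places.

P(θ) = γ + (1 − γ) · 1 / (1 + exp(−α(θ − β)))
Remove guessing floor: (0.55 − 0.20)/(1 − 0.20) = 0.4375
logit = ln(0.4375/0.5625) = -0.2513
θ = β + logit/(α) = -1.0 + (-0.2513)/1.4800 = -1.1698

-1.170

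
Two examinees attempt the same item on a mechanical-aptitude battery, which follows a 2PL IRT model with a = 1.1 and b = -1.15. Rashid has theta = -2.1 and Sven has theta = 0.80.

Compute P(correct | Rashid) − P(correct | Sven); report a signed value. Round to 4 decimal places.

-0.6350

P(theta) = 1 / (1 + exp(−a(theta − b)))
P(Rashid) = 0.2602  [exponent -1.0450]
P(Sven) = 0.8952  [exponent 2.1450]
Difference = 0.2602 − 0.8952 = -0.6350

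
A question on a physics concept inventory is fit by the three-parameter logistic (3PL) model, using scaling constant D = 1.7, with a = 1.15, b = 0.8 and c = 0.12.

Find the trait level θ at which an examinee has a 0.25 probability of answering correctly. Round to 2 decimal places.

-0.10

P(θ) = c + (1 − c) · 1 / (1 + exp(−D·a(θ − b)))
Remove guessing floor: (0.25 − 0.12)/(1 − 0.12) = 0.1477
logit = ln(0.1477/0.8523) = -1.7525
θ = b + logit/(1.7·a) = 0.8 + (-1.7525)/1.9550 = -0.0964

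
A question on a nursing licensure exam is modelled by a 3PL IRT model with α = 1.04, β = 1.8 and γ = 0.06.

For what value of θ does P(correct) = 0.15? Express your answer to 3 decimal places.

-0.359

P(θ) = γ + (1 − γ) · 1 / (1 + exp(−α(θ − β)))
Remove guessing floor: (0.15 − 0.06)/(1 − 0.06) = 0.0957
logit = ln(0.0957/0.9043) = -2.2454
θ = β + logit/(α) = 1.8 + (-2.2454)/1.0400 = -0.3591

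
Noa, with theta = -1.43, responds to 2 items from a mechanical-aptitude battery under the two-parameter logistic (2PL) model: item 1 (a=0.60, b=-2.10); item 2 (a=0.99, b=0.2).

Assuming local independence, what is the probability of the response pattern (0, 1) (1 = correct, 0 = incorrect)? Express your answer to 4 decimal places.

0.0666

P(theta) = 1 / (1 + exp(−a(theta − b)))
P_1 = 1/(1+e^{-0.4020}) = 0.5992
P_2 = 1/(1+e^{1.6137}) = 0.1661
L = (1−P_1) × P_2 = 0.4008 × 0.1661 = 0.06657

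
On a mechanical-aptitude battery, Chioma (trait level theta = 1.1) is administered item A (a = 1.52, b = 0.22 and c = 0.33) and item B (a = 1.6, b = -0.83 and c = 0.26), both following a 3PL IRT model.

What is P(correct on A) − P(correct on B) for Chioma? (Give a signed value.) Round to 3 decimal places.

-0.107

P(theta) = c + (1 − c) · 1 / (1 + exp(−a(theta − b)))
P_A = 0.8607
P_B = 0.9677
P_A − P_B = -0.1070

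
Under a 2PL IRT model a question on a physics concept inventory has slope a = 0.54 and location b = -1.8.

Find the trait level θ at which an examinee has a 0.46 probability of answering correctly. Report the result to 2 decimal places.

P(θ) = 1 / (1 + exp(−a(θ − b)))
logit = ln(0.4600/0.5400) = -0.1603
θ = b + logit/(a) = -1.8 + (-0.1603)/0.5400 = -2.0969

-2.10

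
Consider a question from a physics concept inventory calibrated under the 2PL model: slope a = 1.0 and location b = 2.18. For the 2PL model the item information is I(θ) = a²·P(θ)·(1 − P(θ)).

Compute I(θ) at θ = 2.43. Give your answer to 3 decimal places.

0.246

P = 1/(1+e^{-0.2500}) = 0.5622
P(1−P) = 0.5622 × 0.4378 = 0.2461
I = a² × P(1−P) = 1.0² × 0.2461 = 0.24613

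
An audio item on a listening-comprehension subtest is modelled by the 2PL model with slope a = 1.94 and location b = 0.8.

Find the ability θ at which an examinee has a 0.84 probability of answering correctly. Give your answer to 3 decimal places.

P(θ) = 1 / (1 + exp(−a(θ − b)))
logit = ln(0.8400/0.1600) = 1.6582
θ = b + logit/(a) = 0.8 + 1.6582/1.9400 = 1.6548

1.655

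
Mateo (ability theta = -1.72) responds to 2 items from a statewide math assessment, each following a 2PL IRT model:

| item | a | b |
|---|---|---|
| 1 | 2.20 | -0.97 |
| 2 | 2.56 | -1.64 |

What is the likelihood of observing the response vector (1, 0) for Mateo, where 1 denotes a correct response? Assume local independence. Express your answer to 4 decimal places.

0.0888

P(theta) = 1 / (1 + exp(−a(theta − b)))
P_1 = 1/(1+e^{1.6500}) = 0.1611
P_2 = 1/(1+e^{0.2048}) = 0.4490
L = P_1 × (1−P_2) = 0.1611 × 0.5510 = 0.08877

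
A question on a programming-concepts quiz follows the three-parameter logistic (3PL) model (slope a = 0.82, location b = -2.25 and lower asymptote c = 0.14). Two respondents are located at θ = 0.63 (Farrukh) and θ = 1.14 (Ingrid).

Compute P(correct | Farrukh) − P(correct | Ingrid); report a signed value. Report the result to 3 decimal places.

P(θ) = c + (1 − c) · 1 / (1 + exp(−a(θ − b)))
P(Farrukh) = 0.9259  [exponent 2.3616]
P(Ingrid) = 0.9498  [exponent 2.7798]
Difference = 0.9259 − 0.9498 = -0.0238

-0.024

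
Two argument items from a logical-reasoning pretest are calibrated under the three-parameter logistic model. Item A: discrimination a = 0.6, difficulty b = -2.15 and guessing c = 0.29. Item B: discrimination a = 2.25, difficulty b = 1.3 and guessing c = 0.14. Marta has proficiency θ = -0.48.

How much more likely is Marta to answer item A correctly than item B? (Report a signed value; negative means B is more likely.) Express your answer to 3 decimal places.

P(θ) = c + (1 − c) · 1 / (1 + exp(−a(θ − b)))
P_A = 0.8093
P_B = 0.1554
P_A − P_B = 0.6539

0.654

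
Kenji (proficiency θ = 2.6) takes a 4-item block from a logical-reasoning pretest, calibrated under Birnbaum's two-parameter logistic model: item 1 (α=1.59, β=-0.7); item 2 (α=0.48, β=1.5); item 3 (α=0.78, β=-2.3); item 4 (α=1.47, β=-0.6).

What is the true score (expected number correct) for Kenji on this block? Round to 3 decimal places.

3.593

P(θ) = 1 / (1 + exp(−α(θ − β)))
P_1 = 1/(1+e^{-5.2470}) = 0.9948
P_2 = 1/(1+e^{-0.5280}) = 0.6290
P_3 = 1/(1+e^{-3.8220}) = 0.9786
P_4 = 1/(1+e^{-4.7040}) = 0.9910
E[score] = 0.9948 + 0.6290 + 0.9786 + 0.9910 = 3.5934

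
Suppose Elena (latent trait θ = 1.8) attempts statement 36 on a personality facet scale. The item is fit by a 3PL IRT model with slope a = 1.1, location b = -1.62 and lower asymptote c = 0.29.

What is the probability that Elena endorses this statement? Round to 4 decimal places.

P(θ) = c + (1 − c) · 1 / (1 + exp(−a(θ − b)))
Exponent: 1.1 × (1.8 − (-1.62)) = 3.7620
1/(1 + e^{-3.7620}) = 0.9773
P = 0.29 + 0.71 × 0.9773 = 0.9839

0.9839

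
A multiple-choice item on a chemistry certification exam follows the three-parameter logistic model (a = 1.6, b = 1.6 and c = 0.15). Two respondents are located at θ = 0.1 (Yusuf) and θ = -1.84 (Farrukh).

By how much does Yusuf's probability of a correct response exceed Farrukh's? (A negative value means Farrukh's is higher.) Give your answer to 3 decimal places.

0.067

P(θ) = c + (1 − c) · 1 / (1 + exp(−a(θ − b)))
P(Yusuf) = 0.2207  [exponent -2.4000]
P(Farrukh) = 0.1534  [exponent -5.5040]
Difference = 0.2207 − 0.1534 = 0.0673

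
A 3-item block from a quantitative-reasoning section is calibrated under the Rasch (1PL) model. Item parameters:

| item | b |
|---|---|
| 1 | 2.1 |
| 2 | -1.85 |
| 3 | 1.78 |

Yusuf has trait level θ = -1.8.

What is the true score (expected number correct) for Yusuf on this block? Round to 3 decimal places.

P(θ) = 1 / (1 + exp(−(θ − b)))
P_1 = 1/(1+e^{3.9000}) = 0.0198
P_2 = 1/(1+e^{-0.0500}) = 0.5125
P_3 = 1/(1+e^{3.5800}) = 0.0271
E[score] = 0.0198 + 0.5125 + 0.0271 = 0.5595

0.559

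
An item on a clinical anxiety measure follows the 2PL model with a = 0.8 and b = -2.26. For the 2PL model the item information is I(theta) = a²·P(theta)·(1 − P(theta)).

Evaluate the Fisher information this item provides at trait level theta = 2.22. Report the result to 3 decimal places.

P = 1/(1+e^{-3.5840}) = 0.9730
P(1−P) = 0.9730 × 0.0270 = 0.0263
I = a² × P(1−P) = 0.8² × 0.0263 = 0.01682

0.017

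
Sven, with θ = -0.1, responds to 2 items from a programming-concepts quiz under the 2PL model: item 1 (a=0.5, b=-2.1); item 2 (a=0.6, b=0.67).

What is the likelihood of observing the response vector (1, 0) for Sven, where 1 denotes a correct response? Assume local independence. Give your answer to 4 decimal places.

0.4485

P(θ) = 1 / (1 + exp(−a(θ − b)))
P_1 = 1/(1+e^{-1.0000}) = 0.7311
P_2 = 1/(1+e^{0.4620}) = 0.3865
L = P_1 × (1−P_2) = 0.7311 × 0.6135 = 0.44850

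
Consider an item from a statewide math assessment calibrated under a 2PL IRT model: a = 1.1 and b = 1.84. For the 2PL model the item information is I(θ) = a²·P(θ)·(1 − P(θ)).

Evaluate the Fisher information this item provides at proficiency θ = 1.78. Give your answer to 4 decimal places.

P = 1/(1+e^{0.0660}) = 0.4835
P(1−P) = 0.4835 × 0.5165 = 0.2497
I = a² × P(1−P) = 1.1² × 0.2497 = 0.30217

0.3022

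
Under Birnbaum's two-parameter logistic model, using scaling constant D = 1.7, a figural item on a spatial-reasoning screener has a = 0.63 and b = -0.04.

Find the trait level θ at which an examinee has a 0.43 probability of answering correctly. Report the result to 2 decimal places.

P(θ) = 1 / (1 + exp(−D·a(θ − b)))
logit = ln(0.4300/0.5700) = -0.2819
θ = b + logit/(1.7·a) = -0.04 + (-0.2819)/1.0710 = -0.3032

-0.30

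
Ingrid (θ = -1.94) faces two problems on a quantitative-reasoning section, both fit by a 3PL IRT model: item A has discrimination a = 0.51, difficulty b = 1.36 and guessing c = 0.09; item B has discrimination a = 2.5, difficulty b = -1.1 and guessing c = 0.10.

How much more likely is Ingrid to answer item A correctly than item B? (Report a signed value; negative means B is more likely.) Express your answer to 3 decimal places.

0.034

P(θ) = c + (1 − c) · 1 / (1 + exp(−a(θ − b)))
P_A = 0.2326
P_B = 0.1982
P_A − P_B = 0.0344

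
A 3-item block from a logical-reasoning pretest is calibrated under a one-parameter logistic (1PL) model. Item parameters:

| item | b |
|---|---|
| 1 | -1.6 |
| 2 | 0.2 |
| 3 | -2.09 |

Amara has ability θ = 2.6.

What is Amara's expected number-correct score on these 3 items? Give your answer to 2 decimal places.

2.89

P(θ) = 1 / (1 + exp(−(θ − b)))
P_1 = 1/(1+e^{-4.2000}) = 0.9852
P_2 = 1/(1+e^{-2.4000}) = 0.9168
P_3 = 1/(1+e^{-4.6900}) = 0.9909
E[score] = 0.9852 + 0.9168 + 0.9909 = 2.8930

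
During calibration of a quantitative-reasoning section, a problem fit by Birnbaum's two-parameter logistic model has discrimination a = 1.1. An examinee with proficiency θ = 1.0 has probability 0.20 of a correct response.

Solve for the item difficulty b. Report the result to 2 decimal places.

2.26

P(θ) = 1 / (1 + exp(−a(θ − b)))
logit(0.20) = ln(0.20/0.80) = -1.3863
b = θ − logit/(a) = 1.0 − (-1.3863)/1.1000 = 2.2603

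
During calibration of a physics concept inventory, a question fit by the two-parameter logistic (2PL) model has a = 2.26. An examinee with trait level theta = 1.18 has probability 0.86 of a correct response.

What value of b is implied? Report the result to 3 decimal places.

0.377

P(theta) = 1 / (1 + exp(−a(theta − b)))
logit(0.86) = ln(0.86/0.14) = 1.8153
b = theta − logit/(a) = 1.18 − 1.8153/2.2600 = 0.3768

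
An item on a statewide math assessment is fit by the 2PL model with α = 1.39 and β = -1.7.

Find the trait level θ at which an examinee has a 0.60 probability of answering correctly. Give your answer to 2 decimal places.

-1.41

P(θ) = 1 / (1 + exp(−α(θ − β)))
logit = ln(0.6000/0.4000) = 0.4055
θ = β + logit/(α) = -1.7 + 0.4055/1.3900 = -1.4083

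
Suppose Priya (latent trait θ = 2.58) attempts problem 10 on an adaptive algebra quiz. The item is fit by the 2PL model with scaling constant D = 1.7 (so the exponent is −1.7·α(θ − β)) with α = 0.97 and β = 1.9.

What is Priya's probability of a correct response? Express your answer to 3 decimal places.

0.754

P(θ) = 1 / (1 + exp(−D·α(θ − β)))
Exponent: 1.7 × 0.97 × (2.58 − 1.9) = 1.1213
1/(1 + e^{-1.1213}) = 0.7542
P = 0.7542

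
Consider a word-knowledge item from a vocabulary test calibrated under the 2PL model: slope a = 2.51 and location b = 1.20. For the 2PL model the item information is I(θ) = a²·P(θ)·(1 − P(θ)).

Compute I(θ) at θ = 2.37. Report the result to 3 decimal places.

0.301

P = 1/(1+e^{-2.9367}) = 0.9496
P(1−P) = 0.9496 × 0.0504 = 0.0478
I = a² × P(1−P) = 2.51² × 0.0478 = 0.30135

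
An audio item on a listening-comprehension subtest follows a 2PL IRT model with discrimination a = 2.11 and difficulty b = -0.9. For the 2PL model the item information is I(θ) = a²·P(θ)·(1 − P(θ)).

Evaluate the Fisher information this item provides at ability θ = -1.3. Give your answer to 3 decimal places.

P = 1/(1+e^{0.8440}) = 0.3007
P(1−P) = 0.3007 × 0.6993 = 0.2103
I = a² × P(1−P) = 2.11² × 0.2103 = 0.93617

0.936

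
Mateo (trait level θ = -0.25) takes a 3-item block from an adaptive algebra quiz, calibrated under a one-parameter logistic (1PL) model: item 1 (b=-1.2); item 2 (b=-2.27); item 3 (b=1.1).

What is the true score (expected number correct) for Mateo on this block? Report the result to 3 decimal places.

1.810

P(θ) = 1 / (1 + exp(−(θ − b)))
P_1 = 1/(1+e^{-0.9500}) = 0.7211
P_2 = 1/(1+e^{-2.0200}) = 0.8829
P_3 = 1/(1+e^{1.3500}) = 0.2059
E[score] = 0.7211 + 0.8829 + 0.2059 = 1.8099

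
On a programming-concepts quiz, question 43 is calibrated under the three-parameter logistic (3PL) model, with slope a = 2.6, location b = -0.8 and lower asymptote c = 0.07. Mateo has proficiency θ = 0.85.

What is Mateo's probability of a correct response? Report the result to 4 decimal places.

P(θ) = c + (1 − c) · 1 / (1 + exp(−a(θ − b)))
Exponent: 2.6 × (0.85 − (-0.8)) = 4.2900
1/(1 + e^{-4.2900}) = 0.9865
P = 0.07 + 0.93 × 0.9865 = 0.9874

0.9874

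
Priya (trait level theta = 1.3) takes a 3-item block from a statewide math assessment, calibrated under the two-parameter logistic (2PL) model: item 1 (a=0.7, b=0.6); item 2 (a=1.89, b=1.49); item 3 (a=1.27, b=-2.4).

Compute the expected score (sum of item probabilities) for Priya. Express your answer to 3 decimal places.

2.022

P(theta) = 1 / (1 + exp(−a(theta − b)))
P_1 = 1/(1+e^{-0.4900}) = 0.6201
P_2 = 1/(1+e^{0.3591}) = 0.4112
P_3 = 1/(1+e^{-4.6990}) = 0.9910
E[score] = 0.6201 + 0.4112 + 0.9910 = 2.0223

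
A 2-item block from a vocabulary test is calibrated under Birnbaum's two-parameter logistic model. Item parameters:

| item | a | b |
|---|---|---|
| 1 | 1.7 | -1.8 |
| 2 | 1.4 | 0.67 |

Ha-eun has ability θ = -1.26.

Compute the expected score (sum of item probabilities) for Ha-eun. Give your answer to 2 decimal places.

P(θ) = 1 / (1 + exp(−a(θ − b)))
P_1 = 1/(1+e^{-0.9180}) = 0.7146
P_2 = 1/(1+e^{2.7020}) = 0.0629
E[score] = 0.7146 + 0.0629 = 0.7775

0.78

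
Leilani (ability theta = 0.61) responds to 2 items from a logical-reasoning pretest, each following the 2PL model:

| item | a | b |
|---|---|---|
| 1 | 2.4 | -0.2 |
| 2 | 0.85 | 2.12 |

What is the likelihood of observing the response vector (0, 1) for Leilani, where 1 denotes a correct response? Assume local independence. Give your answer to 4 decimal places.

P(theta) = 1 / (1 + exp(−a(theta − b)))
P_1 = 1/(1+e^{-1.9440}) = 0.8748
P_2 = 1/(1+e^{1.2835}) = 0.2170
L = (1−P_1) × P_2 = 0.1252 × 0.2170 = 0.02716

0.0272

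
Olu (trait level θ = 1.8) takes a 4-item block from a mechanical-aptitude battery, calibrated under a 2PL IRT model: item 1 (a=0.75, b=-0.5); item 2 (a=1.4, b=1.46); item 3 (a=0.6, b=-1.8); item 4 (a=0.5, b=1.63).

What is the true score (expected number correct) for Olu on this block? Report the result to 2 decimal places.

P(θ) = 1 / (1 + exp(−a(θ − b)))
P_1 = 1/(1+e^{-1.7250}) = 0.8488
P_2 = 1/(1+e^{-0.4760}) = 0.6168
P_3 = 1/(1+e^{-2.1600}) = 0.8966
P_4 = 1/(1+e^{-0.0850}) = 0.5212
E[score] = 0.8488 + 0.6168 + 0.8966 + 0.5212 = 2.8834

2.88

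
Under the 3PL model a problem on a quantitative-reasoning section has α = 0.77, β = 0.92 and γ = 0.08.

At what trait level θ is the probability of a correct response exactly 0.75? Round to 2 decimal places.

2.20

P(θ) = γ + (1 − γ) · 1 / (1 + exp(−α(θ − β)))
Remove guessing floor: (0.75 − 0.08)/(1 − 0.08) = 0.7283
logit = ln(0.7283/0.2717) = 0.9858
θ = β + logit/(α) = 0.92 + 0.9858/0.7700 = 2.2003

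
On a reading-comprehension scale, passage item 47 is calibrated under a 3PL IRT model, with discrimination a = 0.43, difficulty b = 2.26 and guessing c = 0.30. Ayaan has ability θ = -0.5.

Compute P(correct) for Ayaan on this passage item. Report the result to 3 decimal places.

P(θ) = c + (1 − c) · 1 / (1 + exp(−a(θ − b)))
Exponent: 0.43 × (-0.5 − 2.26) = -1.1868
1/(1 + e^{1.1868}) = 0.2338
P = 0.30 + 0.70 × 0.2338 = 0.4637

0.464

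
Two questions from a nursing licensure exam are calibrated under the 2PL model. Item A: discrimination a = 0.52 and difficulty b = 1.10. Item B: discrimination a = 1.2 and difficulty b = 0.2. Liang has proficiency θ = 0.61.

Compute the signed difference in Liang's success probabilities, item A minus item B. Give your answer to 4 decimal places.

-0.1839

P(θ) = 1 / (1 + exp(−a(θ − b)))
P_A = 0.4366
P_B = 0.6206
P_A − P_B = -0.1839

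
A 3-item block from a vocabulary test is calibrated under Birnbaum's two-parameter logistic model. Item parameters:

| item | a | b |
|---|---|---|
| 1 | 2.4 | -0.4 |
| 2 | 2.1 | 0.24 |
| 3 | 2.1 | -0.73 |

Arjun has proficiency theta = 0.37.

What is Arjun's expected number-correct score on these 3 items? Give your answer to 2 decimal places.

P(theta) = 1 / (1 + exp(−a(theta − b)))
P_1 = 1/(1+e^{-1.8480}) = 0.8639
P_2 = 1/(1+e^{-0.2730}) = 0.5678
P_3 = 1/(1+e^{-2.3100}) = 0.9097
E[score] = 0.8639 + 0.5678 + 0.9097 = 2.3414

2.34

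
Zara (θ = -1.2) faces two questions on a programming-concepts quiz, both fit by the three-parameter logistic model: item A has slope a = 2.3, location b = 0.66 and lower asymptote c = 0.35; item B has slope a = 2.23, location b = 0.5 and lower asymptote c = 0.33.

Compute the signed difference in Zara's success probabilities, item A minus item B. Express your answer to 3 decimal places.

0.014

P(θ) = c + (1 − c) · 1 / (1 + exp(−a(θ − b)))
P_A = 0.3589
P_B = 0.3448
P_A − P_B = 0.0141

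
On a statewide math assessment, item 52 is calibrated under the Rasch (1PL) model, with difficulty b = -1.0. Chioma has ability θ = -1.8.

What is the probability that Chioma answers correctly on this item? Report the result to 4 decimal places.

0.3100

P(θ) = 1 / (1 + exp(−(θ − b)))
Exponent: (-1.8 − (-1.0)) = -0.8000
1/(1 + e^{0.8000}) = 0.3100
P = 0.3100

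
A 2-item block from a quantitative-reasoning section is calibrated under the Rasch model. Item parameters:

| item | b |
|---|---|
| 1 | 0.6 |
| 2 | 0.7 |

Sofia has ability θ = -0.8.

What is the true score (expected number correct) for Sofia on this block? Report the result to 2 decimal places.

P(θ) = 1 / (1 + exp(−(θ − b)))
P_1 = 1/(1+e^{1.4000}) = 0.1978
P_2 = 1/(1+e^{1.5000}) = 0.1824
E[score] = 0.1978 + 0.1824 = 0.3802

0.38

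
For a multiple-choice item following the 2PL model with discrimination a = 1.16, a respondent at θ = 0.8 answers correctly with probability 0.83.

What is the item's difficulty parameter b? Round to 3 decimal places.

-0.567

P(θ) = 1 / (1 + exp(−a(θ − b)))
logit(0.83) = ln(0.83/0.17) = 1.5856
b = θ − logit/(a) = 0.8 − 1.5856/1.1600 = -0.5669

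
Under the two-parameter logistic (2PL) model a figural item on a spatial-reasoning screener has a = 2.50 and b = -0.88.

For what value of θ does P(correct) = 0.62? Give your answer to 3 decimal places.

P(θ) = 1 / (1 + exp(−a(θ − b)))
logit = ln(0.6200/0.3800) = 0.4895
θ = b + logit/(a) = -0.88 + 0.4895/2.5000 = -0.6842

-0.684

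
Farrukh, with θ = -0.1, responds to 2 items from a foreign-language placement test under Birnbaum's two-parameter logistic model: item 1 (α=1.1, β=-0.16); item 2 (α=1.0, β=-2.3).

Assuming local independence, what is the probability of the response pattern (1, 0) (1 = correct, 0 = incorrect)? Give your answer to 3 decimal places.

0.052

P(θ) = 1 / (1 + exp(−α(θ − β)))
P_1 = 1/(1+e^{-0.0660}) = 0.5165
P_2 = 1/(1+e^{-2.2000}) = 0.9002
L = P_1 × (1−P_2) = 0.5165 × 0.0998 = 0.05152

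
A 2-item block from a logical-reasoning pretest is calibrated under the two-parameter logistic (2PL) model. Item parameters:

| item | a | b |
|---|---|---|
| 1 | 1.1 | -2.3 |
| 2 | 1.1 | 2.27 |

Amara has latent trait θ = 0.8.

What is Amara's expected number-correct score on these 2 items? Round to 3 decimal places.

P(θ) = 1 / (1 + exp(−a(θ − b)))
P_1 = 1/(1+e^{-3.4100}) = 0.9680
P_2 = 1/(1+e^{1.6170}) = 0.1656
E[score] = 0.9680 + 0.1656 = 1.1336

1.134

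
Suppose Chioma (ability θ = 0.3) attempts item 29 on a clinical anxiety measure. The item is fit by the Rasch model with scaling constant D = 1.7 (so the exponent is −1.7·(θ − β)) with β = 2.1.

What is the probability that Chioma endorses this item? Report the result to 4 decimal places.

0.0448

P(θ) = 1 / (1 + exp(−D·(θ − β)))
Exponent: 1.7 × (0.3 − 2.1) = -3.0600
1/(1 + e^{3.0600}) = 0.0448
P = 0.0448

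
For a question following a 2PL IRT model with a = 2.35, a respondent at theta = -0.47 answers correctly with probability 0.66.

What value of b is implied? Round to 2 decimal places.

P(theta) = 1 / (1 + exp(−a(theta − b)))
logit(0.66) = ln(0.66/0.34) = 0.6633
b = theta − logit/(a) = -0.47 − 0.6633/2.3500 = -0.7523

-0.75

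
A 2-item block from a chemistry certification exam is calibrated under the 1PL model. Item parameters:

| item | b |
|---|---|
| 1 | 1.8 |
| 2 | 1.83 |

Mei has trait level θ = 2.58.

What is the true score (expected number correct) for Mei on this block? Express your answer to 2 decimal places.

1.36

P(θ) = 1 / (1 + exp(−(θ − b)))
P_1 = 1/(1+e^{-0.7800}) = 0.6857
P_2 = 1/(1+e^{-0.7500}) = 0.6792
E[score] = 0.6857 + 0.6792 = 1.3649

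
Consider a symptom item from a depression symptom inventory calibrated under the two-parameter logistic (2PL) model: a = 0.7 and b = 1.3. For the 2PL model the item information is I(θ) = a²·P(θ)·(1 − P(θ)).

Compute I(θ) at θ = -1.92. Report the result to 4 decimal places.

P = 1/(1+e^{2.2540}) = 0.0950
P(1−P) = 0.0950 × 0.9050 = 0.0860
I = a² × P(1−P) = 0.7² × 0.0860 = 0.04213

0.0421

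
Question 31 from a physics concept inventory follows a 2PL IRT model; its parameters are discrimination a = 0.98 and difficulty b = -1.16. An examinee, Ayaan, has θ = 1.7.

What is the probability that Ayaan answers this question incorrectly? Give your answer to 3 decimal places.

P(θ) = 1 / (1 + exp(−a(θ − b)))
Exponent: 0.98 × (1.7 − (-1.16)) = 2.8028
1/(1 + e^{-2.8028}) = 0.9428
P(incorrect) = 1 − 0.9428 = 0.0572

0.057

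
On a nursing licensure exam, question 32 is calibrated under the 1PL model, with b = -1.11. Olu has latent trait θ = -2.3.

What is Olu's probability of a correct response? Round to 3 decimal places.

P(θ) = 1 / (1 + exp(−(θ − b)))
Exponent: (-2.3 − (-1.11)) = -1.1900
1/(1 + e^{1.1900}) = 0.2333
P = 0.2333

0.233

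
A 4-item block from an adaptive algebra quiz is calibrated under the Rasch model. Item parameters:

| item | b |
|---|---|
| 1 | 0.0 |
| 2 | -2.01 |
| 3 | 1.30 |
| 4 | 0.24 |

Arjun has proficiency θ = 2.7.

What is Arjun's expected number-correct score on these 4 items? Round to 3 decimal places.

3.652

P(θ) = 1 / (1 + exp(−(θ − b)))
P_1 = 1/(1+e^{-2.7000}) = 0.9370
P_2 = 1/(1+e^{-4.7100}) = 0.9911
P_3 = 1/(1+e^{-1.4000}) = 0.8022
P_4 = 1/(1+e^{-2.4600}) = 0.9213
E[score] = 0.9370 + 0.9911 + 0.8022 + 0.9213 = 3.6516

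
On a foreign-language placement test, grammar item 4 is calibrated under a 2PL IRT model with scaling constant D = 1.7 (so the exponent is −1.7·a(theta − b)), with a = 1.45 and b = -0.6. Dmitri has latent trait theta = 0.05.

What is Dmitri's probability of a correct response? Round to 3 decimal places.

0.832

P(theta) = 1 / (1 + exp(−D·a(theta − b)))
Exponent: 1.7 × 1.45 × (0.05 − (-0.6)) = 1.6022
1/(1 + e^{-1.6022}) = 0.8323
P = 0.8323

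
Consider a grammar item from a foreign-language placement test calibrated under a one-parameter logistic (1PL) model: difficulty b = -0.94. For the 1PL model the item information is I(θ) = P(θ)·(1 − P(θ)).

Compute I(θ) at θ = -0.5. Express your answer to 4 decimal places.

0.2383

P = 1/(1+e^{-0.4400}) = 0.6083
P(1−P) = 0.6083 × 0.3917 = 0.2383
I = P(1−P) = 0.23828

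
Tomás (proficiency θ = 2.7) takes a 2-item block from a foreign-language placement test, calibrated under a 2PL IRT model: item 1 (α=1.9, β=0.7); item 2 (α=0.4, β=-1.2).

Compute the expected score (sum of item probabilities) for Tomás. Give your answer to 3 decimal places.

1.804

P(θ) = 1 / (1 + exp(−α(θ − β)))
P_1 = 1/(1+e^{-3.8000}) = 0.9781
P_2 = 1/(1+e^{-1.5600}) = 0.8264
E[score] = 0.9781 + 0.8264 = 1.8045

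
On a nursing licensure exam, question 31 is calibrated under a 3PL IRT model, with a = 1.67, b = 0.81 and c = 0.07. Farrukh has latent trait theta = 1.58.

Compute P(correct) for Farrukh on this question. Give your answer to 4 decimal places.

P(theta) = c + (1 − c) · 1 / (1 + exp(−a(theta − b)))
Exponent: 1.67 × (1.58 − 0.81) = 1.2859
1/(1 + e^{-1.2859}) = 0.7835
P = 0.07 + 0.93 × 0.7835 = 0.7986

0.7986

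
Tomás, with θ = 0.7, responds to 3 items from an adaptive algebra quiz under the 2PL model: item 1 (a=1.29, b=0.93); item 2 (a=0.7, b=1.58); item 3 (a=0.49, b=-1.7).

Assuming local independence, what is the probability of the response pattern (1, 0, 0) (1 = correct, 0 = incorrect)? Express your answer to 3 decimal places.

0.065

P(θ) = 1 / (1 + exp(−a(θ − b)))
P_1 = 1/(1+e^{0.2967}) = 0.4264
P_2 = 1/(1+e^{0.6160}) = 0.3507
P_3 = 1/(1+e^{-1.1760}) = 0.7642
L = P_1 × (1−P_2) × (1−P_3) = 0.4264 × 0.6493 × 0.2358 = 0.06527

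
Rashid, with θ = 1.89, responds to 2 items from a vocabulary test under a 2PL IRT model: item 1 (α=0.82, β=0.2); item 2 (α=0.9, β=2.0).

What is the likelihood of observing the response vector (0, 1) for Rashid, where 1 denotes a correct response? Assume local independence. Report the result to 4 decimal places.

P(θ) = 1 / (1 + exp(−α(θ − β)))
P_1 = 1/(1+e^{-1.3858}) = 0.7999
P_2 = 1/(1+e^{0.0990}) = 0.4753
L = (1−P_1) × P_2 = 0.2001 × 0.4753 = 0.09509

0.0951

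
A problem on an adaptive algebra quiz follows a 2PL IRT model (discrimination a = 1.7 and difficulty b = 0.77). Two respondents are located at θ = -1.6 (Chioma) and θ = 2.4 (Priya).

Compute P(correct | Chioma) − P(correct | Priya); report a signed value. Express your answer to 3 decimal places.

P(θ) = 1 / (1 + exp(−a(θ − b)))
P(Chioma) = 0.0175  [exponent -4.0290]
P(Priya) = 0.9411  [exponent 2.7710]
Difference = 0.0175 − 0.9411 = -0.9236

-0.924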